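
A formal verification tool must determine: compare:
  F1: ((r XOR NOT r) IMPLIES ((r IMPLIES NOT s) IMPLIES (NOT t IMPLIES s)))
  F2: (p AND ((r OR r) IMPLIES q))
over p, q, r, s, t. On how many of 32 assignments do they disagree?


F1 = ((r XOR NOT r) IMPLIES ((r IMPLIES NOT s) IMPLIES (NOT t IMPLIES s)))
F2 = (p AND ((r OR r) IMPLIES q))
Evaluate both on each of 32 rows (bits = p,q,r,s,t):
  row 0 [00000]: F1=0 F2=0 -> 0
  row 1 [00001]: F1=1 F2=0 (differ) -> 1
  row 2 [00010]: F1=1 F2=0 (differ) -> 1
  row 3 [00011]: F1=1 F2=0 (differ) -> 1
  row 4 [00100]: F1=0 F2=0 -> 0
  row 5 [00101]: F1=1 F2=0 (differ) -> 1
  row 6 [00110]: F1=1 F2=0 (differ) -> 1
  row 7 [00111]: F1=1 F2=0 (differ) -> 1
  row 8 [01000]: F1=0 F2=0 -> 0
  row 9 [01001]: F1=1 F2=0 (differ) -> 1
  row 10 [01010]: F1=1 F2=0 (differ) -> 1
  row 11 [01011]: F1=1 F2=0 (differ) -> 1
  row 12 [01100]: F1=0 F2=0 -> 0
  row 13 [01101]: F1=1 F2=0 (differ) -> 1
  row 14 [01110]: F1=1 F2=0 (differ) -> 1
  row 15 [01111]: F1=1 F2=0 (differ) -> 1
  row 16 [10000]: F1=0 F2=1 (differ) -> 1
  row 17 [10001]: F1=1 F2=1 -> 0
  row 18 [10010]: F1=1 F2=1 -> 0
  row 19 [10011]: F1=1 F2=1 -> 0
  row 20 [10100]: F1=0 F2=0 -> 0
  row 21 [10101]: F1=1 F2=0 (differ) -> 1
  row 22 [10110]: F1=1 F2=0 (differ) -> 1
  row 23 [10111]: F1=1 F2=0 (differ) -> 1
  row 24 [11000]: F1=0 F2=1 (differ) -> 1
  row 25 [11001]: F1=1 F2=1 -> 0
  row 26 [11010]: F1=1 F2=1 -> 0
  row 27 [11011]: F1=1 F2=1 -> 0
  row 28 [11100]: F1=0 F2=1 (differ) -> 1
  row 29 [11101]: F1=1 F2=1 -> 0
  row 30 [11110]: F1=1 F2=1 -> 0
  row 31 [11111]: F1=1 F2=1 -> 0
Full result column, 8 rows per line (p,q fixed per line; r,s,t runs 000..111 left to right):
  rows 0-7 [p,q=00]: 01110111  (ones: 6)
  rows 8-15 [p,q=01]: 01110111  (ones: 6)
  rows 16-23 [p,q=10]: 10000111  (ones: 4)
  rows 24-31 [p,q=11]: 10001000  (ones: 2)
Disagreements = 6+6+4+2 = 18

18


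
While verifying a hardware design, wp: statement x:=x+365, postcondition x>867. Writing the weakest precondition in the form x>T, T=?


Formula: wp(x:=E, P) = P[E/x] (substitute E for x in postcondition)
Step 1: Postcondition: x>867
Step 2: Substitute x+365 for x: x+365>867
Step 3: Solve for x: x > 867-365 = 502

502


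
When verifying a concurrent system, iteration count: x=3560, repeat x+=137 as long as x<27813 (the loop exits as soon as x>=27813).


Step 1: x goes from 3560 toward 27813 by 137; the body runs while x<27813, so iterations = ceil((bound-start)/step)
Step 2: Distance=24253
Step 3: ceil(24253/137)=178

178


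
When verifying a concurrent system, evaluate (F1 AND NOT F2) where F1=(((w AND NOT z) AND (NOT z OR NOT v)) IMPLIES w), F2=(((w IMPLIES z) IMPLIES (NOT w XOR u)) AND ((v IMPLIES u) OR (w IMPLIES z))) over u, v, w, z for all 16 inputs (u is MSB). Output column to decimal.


F1 = (((w AND NOT z) AND (NOT z OR NOT v)) IMPLIES w)
F2 = (((w IMPLIES z) IMPLIES (NOT w XOR u)) AND ((v IMPLIES u) OR (w IMPLIES z)))
Counterexample to F1=>F2 is where F1=1 and F2=0.
Evaluate each row (bits = u,v,w,z, MSB first):
  row 0 [0000]: F1=1 F2=1 -> F1&~F2 -> 0
  row 1 [0001]: F1=1 F2=1 -> F1&~F2 -> 0
  row 2 [0010]: F1=1 F2=1 -> F1&~F2 -> 0
  row 3 [0011]: F1=1 F2=0 -> F1&~F2 -> 1
  row 4 [0100]: F1=1 F2=1 -> F1&~F2 -> 0
  row 5 [0101]: F1=1 F2=1 -> F1&~F2 -> 0
  row 6 [0110]: F1=1 F2=0 -> F1&~F2 -> 1
  row 7 [0111]: F1=1 F2=0 -> F1&~F2 -> 1
  row 8 [1000]: F1=1 F2=0 -> F1&~F2 -> 1
  row 9 [1001]: F1=1 F2=0 -> F1&~F2 -> 1
  row 10 [1010]: F1=1 F2=1 -> F1&~F2 -> 0
  row 11 [1011]: F1=1 F2=1 -> F1&~F2 -> 0
  row 12 [1100]: F1=1 F2=0 -> F1&~F2 -> 1
  row 13 [1101]: F1=1 F2=0 -> F1&~F2 -> 1
  row 14 [1110]: F1=1 F2=1 -> F1&~F2 -> 0
  row 15 [1111]: F1=1 F2=1 -> F1&~F2 -> 0
Full result column, 4 rows per line (u,v fixed per line; w,z runs 00..11 left to right):
  rows 0-3 [u,v=00]: 0001  = hex 1
  rows 4-7 [u,v=01]: 0011  = hex 3
  rows 8-11 [u,v=10]: 1100  = hex C
  rows 12-15 [u,v=11]: 1100  = hex C
Counterexample vector (row 0 .. row 15) = 0001001111001100
Output column grouped in 4s = 0001 0011 1100 1100 = 0x13CC
Convert to decimal digit by digit (value = value*16 + digit):
  1 -> 1
  1*16 + 3 = 19
  19*16 + 12 (C) = 316
  316*16 + 12 (C) = 5068
Decimal = 5068

5068


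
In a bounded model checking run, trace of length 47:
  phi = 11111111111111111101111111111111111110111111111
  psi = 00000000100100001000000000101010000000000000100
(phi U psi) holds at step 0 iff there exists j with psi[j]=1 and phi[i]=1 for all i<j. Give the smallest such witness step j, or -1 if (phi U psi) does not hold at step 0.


(phi U psi) at 0: need smallest j with psi[j]=1 and phi[i]=1 for all i in [0,j).
Scan from step 0:
  step 0: phi=1, psi=0 -> continue
  step 1: phi=1, psi=0 -> continue
  step 2: phi=1, psi=0 -> continue
  step 3: phi=1, psi=0 -> continue
  step 8: psi=1 and phi held for [0,8) -> witness found
Witness step = 8

8


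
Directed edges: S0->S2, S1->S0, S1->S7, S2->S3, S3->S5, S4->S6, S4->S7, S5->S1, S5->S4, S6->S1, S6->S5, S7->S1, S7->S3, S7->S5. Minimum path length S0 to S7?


BFS layer-by-layer from S0:
  dist 0: {S0}
  dist 1: {S2}
  dist 2: {S3}
  dist 3: {S5}
  dist 4: {S1, S4}
  dist 5: {S6, S7}
  -> S7 reached at distance 5
Shortest path length = 5

5


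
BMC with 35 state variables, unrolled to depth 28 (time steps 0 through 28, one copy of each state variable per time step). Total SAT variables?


BMC unrolls to depth k, creating one copy of each state var for steps 0..k.
Step count = 28 + 1 = 29 (steps 0 through 28)
Vars per step = 35
Total = 35 * 29 = 1015

1015


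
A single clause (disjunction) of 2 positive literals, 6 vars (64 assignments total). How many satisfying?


Step 1: Total=2^6=64
Step 2: Unsat when all 2 false: 2^4=16
Step 3: Sat=64-16=48

48


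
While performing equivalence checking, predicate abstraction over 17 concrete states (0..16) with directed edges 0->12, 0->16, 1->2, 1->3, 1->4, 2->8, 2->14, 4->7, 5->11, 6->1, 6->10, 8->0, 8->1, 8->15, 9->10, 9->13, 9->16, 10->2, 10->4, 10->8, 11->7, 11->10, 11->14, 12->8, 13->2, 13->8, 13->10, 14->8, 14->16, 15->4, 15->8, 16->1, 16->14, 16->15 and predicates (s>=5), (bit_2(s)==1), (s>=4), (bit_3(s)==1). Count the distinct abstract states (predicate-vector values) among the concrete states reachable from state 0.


BFS from 0:
Concrete reachable: {0, 1, 2, 3, 4, 7, 8, 12, 14, 15, 16}
Abstract via predicates (s>=5), (bit_2(s)==1), (s>=4), (bit_3(s)==1):
  (0,0,0,0) <- {0, 1, 2, 3}
  (0,1,1,0) <- {4}
  (1,0,1,0) <- {16}
  (1,0,1,1) <- {8}
  (1,1,1,0) <- {7}
  (1,1,1,1) <- {12, 14, 15}
Distinct abstract states = 6

6


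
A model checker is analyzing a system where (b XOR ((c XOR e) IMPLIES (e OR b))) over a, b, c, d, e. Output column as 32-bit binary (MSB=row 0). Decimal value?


Formula: (b XOR ((c XOR e) IMPLIES (e OR b))) over a, b, c, d, e (32 rows)
Evaluate each row (bits = a,b,c,d,e, MSB first):
  row 0 [00000]: (0 XOR ((0 XOR 0) IMPLIES (0 OR 0))) -> 1
  row 1 [00001]: (0 XOR ((0 XOR 1) IMPLIES (1 OR 0))) -> 1
  row 2 [00010]: (0 XOR ((0 XOR 0) IMPLIES (0 OR 0))) -> 1
  row 3 [00011]: (0 XOR ((0 XOR 1) IMPLIES (1 OR 0))) -> 1
  row 4 [00100]: (0 XOR ((1 XOR 0) IMPLIES (0 OR 0))) -> 0
  row 5 [00101]: (0 XOR ((1 XOR 1) IMPLIES (1 OR 0))) -> 1
  row 6 [00110]: (0 XOR ((1 XOR 0) IMPLIES (0 OR 0))) -> 0
  row 7 [00111]: (0 XOR ((1 XOR 1) IMPLIES (1 OR 0))) -> 1
  row 8 [01000]: (1 XOR ((0 XOR 0) IMPLIES (0 OR 1))) -> 0
  row 9 [01001]: (1 XOR ((0 XOR 1) IMPLIES (1 OR 1))) -> 0
  row 10 [01010]: (1 XOR ((0 XOR 0) IMPLIES (0 OR 1))) -> 0
  row 11 [01011]: (1 XOR ((0 XOR 1) IMPLIES (1 OR 1))) -> 0
  row 12 [01100]: (1 XOR ((1 XOR 0) IMPLIES (0 OR 1))) -> 0
  row 13 [01101]: (1 XOR ((1 XOR 1) IMPLIES (1 OR 1))) -> 0
  row 14 [01110]: (1 XOR ((1 XOR 0) IMPLIES (0 OR 1))) -> 0
  row 15 [01111]: (1 XOR ((1 XOR 1) IMPLIES (1 OR 1))) -> 0
  row 16 [10000]: (0 XOR ((0 XOR 0) IMPLIES (0 OR 0))) -> 1
  row 17 [10001]: (0 XOR ((0 XOR 1) IMPLIES (1 OR 0))) -> 1
  row 18 [10010]: (0 XOR ((0 XOR 0) IMPLIES (0 OR 0))) -> 1
  row 19 [10011]: (0 XOR ((0 XOR 1) IMPLIES (1 OR 0))) -> 1
  row 20 [10100]: (0 XOR ((1 XOR 0) IMPLIES (0 OR 0))) -> 0
  row 21 [10101]: (0 XOR ((1 XOR 1) IMPLIES (1 OR 0))) -> 1
  row 22 [10110]: (0 XOR ((1 XOR 0) IMPLIES (0 OR 0))) -> 0
  row 23 [10111]: (0 XOR ((1 XOR 1) IMPLIES (1 OR 0))) -> 1
  row 24 [11000]: (1 XOR ((0 XOR 0) IMPLIES (0 OR 1))) -> 0
  row 25 [11001]: (1 XOR ((0 XOR 1) IMPLIES (1 OR 1))) -> 0
  row 26 [11010]: (1 XOR ((0 XOR 0) IMPLIES (0 OR 1))) -> 0
  row 27 [11011]: (1 XOR ((0 XOR 1) IMPLIES (1 OR 1))) -> 0
  row 28 [11100]: (1 XOR ((1 XOR 0) IMPLIES (0 OR 1))) -> 0
  row 29 [11101]: (1 XOR ((1 XOR 1) IMPLIES (1 OR 1))) -> 0
  row 30 [11110]: (1 XOR ((1 XOR 0) IMPLIES (0 OR 1))) -> 0
  row 31 [11111]: (1 XOR ((1 XOR 1) IMPLIES (1 OR 1))) -> 0
Full result column, 4 rows per line (a,b,c fixed per line; d,e runs 00..11 left to right):
  rows 0-3 [a,b,c=000]: 1111  = hex F
  rows 4-7 [a,b,c=001]: 0101  = hex 5
  rows 8-11 [a,b,c=010]: 0000  = hex 0
  rows 12-15 [a,b,c=011]: 0000  = hex 0
  rows 16-19 [a,b,c=100]: 1111  = hex F
  rows 20-23 [a,b,c=101]: 0101  = hex 5
  rows 24-27 [a,b,c=110]: 0000  = hex 0
  rows 28-31 [a,b,c=111]: 0000  = hex 0
Output column (row 0 .. row 31) = 11110101000000001111010100000000
Output column grouped in 4s = 1111 0101 0000 0000 1111 0101 0000 0000 = 0xF500F500
Convert to decimal digit by digit (value = value*16 + digit):
  F -> 15
  15*16 + 5 = 245
  245*16 + 0 = 3920
  3920*16 + 0 = 62720
  62720*16 + 15 (F) = 1003535
  1003535*16 + 5 = 16056565
  16056565*16 + 0 = 256905040
  256905040*16 + 0 = 4110480640
Decimal = 4110480640

4110480640


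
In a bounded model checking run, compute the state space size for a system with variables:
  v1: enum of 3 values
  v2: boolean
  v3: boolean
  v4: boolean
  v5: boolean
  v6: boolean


State space = product of domain sizes of all variables.
Domain sizes:
  v1 (enum of 3 values): 3
  v2 (boolean): 2
  v3 (boolean): 2
  v4 (boolean): 2
  v5 (boolean): 2
  v6 (boolean): 2
Product = 3 * 2 * 2 * 2 * 2 * 2 = 96

96


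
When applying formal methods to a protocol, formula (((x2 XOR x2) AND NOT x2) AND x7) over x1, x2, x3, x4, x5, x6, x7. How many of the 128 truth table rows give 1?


Formula: (((x2 XOR x2) AND NOT x2) AND x7) over 7 vars (128 rows)
Evaluate each row (x1, x2, x3, x4, x5, x6, x7 as bits, MSB first):
  row 0 [0000000]: (((0 XOR 0) AND NOT 0) AND 0) -> 0
  row 1 [0000001]: (((0 XOR 0) AND NOT 0) AND 1) -> 0
  row 2 [0000010]: (((0 XOR 0) AND NOT 0) AND 0) -> 0
  row 3 [0000011]: (((0 XOR 0) AND NOT 0) AND 1) -> 0
  row 4 [0000100]: (((0 XOR 0) AND NOT 0) AND 0) -> 0
  (every remaining row is evaluated the same way; all 128 results are listed next)
Full result column, 8 rows per line (x1,x2,x3,x4 fixed per line; x5,x6,x7 runs 000..111 left to right):
  rows 0-7 [x1,x2,x3,x4=0000]: 00000000  (ones: 0)
  rows 8-15 [x1,x2,x3,x4=0001]: 00000000  (ones: 0)
  rows 16-23 [x1,x2,x3,x4=0010]: 00000000  (ones: 0)
  rows 24-31 [x1,x2,x3,x4=0011]: 00000000  (ones: 0)
  rows 32-39 [x1,x2,x3,x4=0100]: 00000000  (ones: 0)
  rows 40-47 [x1,x2,x3,x4=0101]: 00000000  (ones: 0)
  rows 48-55 [x1,x2,x3,x4=0110]: 00000000  (ones: 0)
  rows 56-63 [x1,x2,x3,x4=0111]: 00000000  (ones: 0)
  rows 64-71 [x1,x2,x3,x4=1000]: 00000000  (ones: 0)
  rows 72-79 [x1,x2,x3,x4=1001]: 00000000  (ones: 0)
  rows 80-87 [x1,x2,x3,x4=1010]: 00000000  (ones: 0)
  rows 88-95 [x1,x2,x3,x4=1011]: 00000000  (ones: 0)
  rows 96-103 [x1,x2,x3,x4=1100]: 00000000  (ones: 0)
  rows 104-111 [x1,x2,x3,x4=1101]: 00000000  (ones: 0)
  rows 112-119 [x1,x2,x3,x4=1110]: 00000000  (ones: 0)
  rows 120-127 [x1,x2,x3,x4=1111]: 00000000  (ones: 0)
Count of 1-rows = 0+0+0+0+0+0+0+0+0+0+0+0+0+0+0+0 = 0

0


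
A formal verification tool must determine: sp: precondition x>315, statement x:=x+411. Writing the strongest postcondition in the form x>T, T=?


Formula: sp(P, x:=E) = exists old_x. (x = E[old_x/x]) AND P[old_x/x] (old_x is the value of x before the assignment; eliminate old_x by solving x = E[old_x/x] for old_x)
Step 1: Precondition P: x>315, i.e. old_x > 315
Step 2: Assignment gives x = old_x + 411, so old_x = x - 411
Step 3: Substitute into P: x - 411 > 315
Step 4: Simplify: x > 315+411 = 726

726


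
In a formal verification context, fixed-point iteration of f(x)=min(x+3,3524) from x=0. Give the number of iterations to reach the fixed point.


Step 1: x=0, cap=3524, increment=3
Step 2: x grows by 3 each step until capped at 3524; fixed point is x=3524
Step 3: iterations = ceil(3524/3) = 1175

1175


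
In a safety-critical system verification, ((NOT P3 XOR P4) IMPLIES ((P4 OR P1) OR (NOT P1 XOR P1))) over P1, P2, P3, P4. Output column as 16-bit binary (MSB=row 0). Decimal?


Formula: ((NOT P3 XOR P4) IMPLIES ((P4 OR P1) OR (NOT P1 XOR P1))) over P1, P2, P3, P4 (16 rows)
Evaluate each row (bits = P1,P2,P3,P4, MSB first):
  row 0 [0000]: ((NOT 0 XOR 0) IMPLIES ((0 OR 0) OR (NOT 0 XOR 0))) -> 1
  row 1 [0001]: ((NOT 0 XOR 1) IMPLIES ((1 OR 0) OR (NOT 0 XOR 0))) -> 1
  row 2 [0010]: ((NOT 1 XOR 0) IMPLIES ((0 OR 0) OR (NOT 0 XOR 0))) -> 1
  row 3 [0011]: ((NOT 1 XOR 1) IMPLIES ((1 OR 0) OR (NOT 0 XOR 0))) -> 1
  row 4 [0100]: ((NOT 0 XOR 0) IMPLIES ((0 OR 0) OR (NOT 0 XOR 0))) -> 1
  row 5 [0101]: ((NOT 0 XOR 1) IMPLIES ((1 OR 0) OR (NOT 0 XOR 0))) -> 1
  row 6 [0110]: ((NOT 1 XOR 0) IMPLIES ((0 OR 0) OR (NOT 0 XOR 0))) -> 1
  row 7 [0111]: ((NOT 1 XOR 1) IMPLIES ((1 OR 0) OR (NOT 0 XOR 0))) -> 1
  row 8 [1000]: ((NOT 0 XOR 0) IMPLIES ((0 OR 1) OR (NOT 1 XOR 1))) -> 1
  row 9 [1001]: ((NOT 0 XOR 1) IMPLIES ((1 OR 1) OR (NOT 1 XOR 1))) -> 1
  row 10 [1010]: ((NOT 1 XOR 0) IMPLIES ((0 OR 1) OR (NOT 1 XOR 1))) -> 1
  row 11 [1011]: ((NOT 1 XOR 1) IMPLIES ((1 OR 1) OR (NOT 1 XOR 1))) -> 1
  row 12 [1100]: ((NOT 0 XOR 0) IMPLIES ((0 OR 1) OR (NOT 1 XOR 1))) -> 1
  row 13 [1101]: ((NOT 0 XOR 1) IMPLIES ((1 OR 1) OR (NOT 1 XOR 1))) -> 1
  row 14 [1110]: ((NOT 1 XOR 0) IMPLIES ((0 OR 1) OR (NOT 1 XOR 1))) -> 1
  row 15 [1111]: ((NOT 1 XOR 1) IMPLIES ((1 OR 1) OR (NOT 1 XOR 1))) -> 1
Full result column, 4 rows per line (P1,P2 fixed per line; P3,P4 runs 00..11 left to right):
  rows 0-3 [P1,P2=00]: 1111  = hex F
  rows 4-7 [P1,P2=01]: 1111  = hex F
  rows 8-11 [P1,P2=10]: 1111  = hex F
  rows 12-15 [P1,P2=11]: 1111  = hex F
Output column (row 0 .. row 15) = 1111111111111111
Output column grouped in 4s = 1111 1111 1111 1111 = 0xFFFF
Convert to decimal digit by digit (value = value*16 + digit):
  F -> 15
  15*16 + 15 (F) = 255
  255*16 + 15 (F) = 4095
  4095*16 + 15 (F) = 65535
Decimal = 65535

65535


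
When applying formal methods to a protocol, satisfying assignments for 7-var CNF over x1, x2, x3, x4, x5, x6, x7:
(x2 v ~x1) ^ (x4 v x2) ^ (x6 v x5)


CNF with 3 clauses over 7 vars (128 assignments).
An assignment satisfies CNF iff every clause has >=1 true literal.
Check each row (bits = x1,x2,x3,x4,x5,x6,x7; clause T/F shown):
  row 0 [0000000]: clauses=TFF -> 0
  row 1 [0000001]: clauses=TFF -> 0
  row 2 [0000010]: clauses=TFT -> 0
  row 3 [0000011]: clauses=TFT -> 0
  row 4 [0000100]: clauses=TFT -> 0
  (every remaining row is evaluated the same way; all 128 results are listed next)
Full result column, 8 rows per line (x1,x2,x3,x4 fixed per line; x5,x6,x7 runs 000..111 left to right):
  rows 0-7 [x1,x2,x3,x4=0000]: 00000000  (ones: 0)
  rows 8-15 [x1,x2,x3,x4=0001]: 00111111  (ones: 6)
  rows 16-23 [x1,x2,x3,x4=0010]: 00000000  (ones: 0)
  rows 24-31 [x1,x2,x3,x4=0011]: 00111111  (ones: 6)
  rows 32-39 [x1,x2,x3,x4=0100]: 00111111  (ones: 6)
  rows 40-47 [x1,x2,x3,x4=0101]: 00111111  (ones: 6)
  rows 48-55 [x1,x2,x3,x4=0110]: 00111111  (ones: 6)
  rows 56-63 [x1,x2,x3,x4=0111]: 00111111  (ones: 6)
  rows 64-71 [x1,x2,x3,x4=1000]: 00000000  (ones: 0)
  rows 72-79 [x1,x2,x3,x4=1001]: 00000000  (ones: 0)
  rows 80-87 [x1,x2,x3,x4=1010]: 00000000  (ones: 0)
  rows 88-95 [x1,x2,x3,x4=1011]: 00000000  (ones: 0)
  rows 96-103 [x1,x2,x3,x4=1100]: 00111111  (ones: 6)
  rows 104-111 [x1,x2,x3,x4=1101]: 00111111  (ones: 6)
  rows 112-119 [x1,x2,x3,x4=1110]: 00111111  (ones: 6)
  rows 120-127 [x1,x2,x3,x4=1111]: 00111111  (ones: 6)
Satisfying assignments = 0+6+0+6+6+6+6+6+0+0+0+0+6+6+6+6 = 60

60


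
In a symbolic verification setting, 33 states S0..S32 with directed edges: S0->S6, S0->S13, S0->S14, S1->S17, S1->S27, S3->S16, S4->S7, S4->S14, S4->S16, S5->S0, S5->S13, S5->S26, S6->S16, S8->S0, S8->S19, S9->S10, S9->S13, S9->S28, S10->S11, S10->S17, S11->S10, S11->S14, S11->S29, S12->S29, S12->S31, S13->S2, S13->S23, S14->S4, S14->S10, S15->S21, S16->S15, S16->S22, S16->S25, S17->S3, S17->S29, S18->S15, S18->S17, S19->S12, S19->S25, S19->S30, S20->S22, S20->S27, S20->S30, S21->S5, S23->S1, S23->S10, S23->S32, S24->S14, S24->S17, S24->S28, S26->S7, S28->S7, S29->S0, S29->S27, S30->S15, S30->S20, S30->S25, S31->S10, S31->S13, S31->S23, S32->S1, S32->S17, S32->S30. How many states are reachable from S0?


BFS from S0:
  layer 0: {S0}
  layer 1: {S6, S13, S14}
  layer 2: {S2, S4, S10, S16, S23}
  layer 3: {S1, S7, S11, S15, S17, S22, S25, S32}
  layer 4: {S3, S21, S27, S29, S30}
  layer 5: {S5, S20}
  layer 6: {S26}
Reachable set: {S0, S1, S2, S3, S4, S5, S6, S7, S10, S11, S13, S14, S15, S16, S17, S20, S21, S22, S23, S25, S26, S27, S29, S30, S32}
Count = 25

25


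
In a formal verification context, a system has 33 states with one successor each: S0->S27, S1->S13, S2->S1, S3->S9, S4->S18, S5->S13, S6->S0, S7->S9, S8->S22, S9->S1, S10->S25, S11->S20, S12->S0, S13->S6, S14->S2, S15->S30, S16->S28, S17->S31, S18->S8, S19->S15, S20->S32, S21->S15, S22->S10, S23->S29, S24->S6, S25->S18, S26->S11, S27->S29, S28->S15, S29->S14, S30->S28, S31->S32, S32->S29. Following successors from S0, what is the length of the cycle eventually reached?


Trace from S0 until a state repeats:
  S0 -> S27 -> S29 -> S14 -> S2 -> S1 -> S13 -> S6 -> S0
S0 first seen at step 0, revisited at step 8.
Cycle length = 8 - 0 = 8

8


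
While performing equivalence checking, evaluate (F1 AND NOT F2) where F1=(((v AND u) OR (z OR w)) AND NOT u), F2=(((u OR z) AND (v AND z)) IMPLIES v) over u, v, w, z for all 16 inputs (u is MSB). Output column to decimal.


F1 = (((v AND u) OR (z OR w)) AND NOT u)
F2 = (((u OR z) AND (v AND z)) IMPLIES v)
Counterexample to F1=>F2 is where F1=1 and F2=0.
Evaluate each row (bits = u,v,w,z, MSB first):
  row 0 [0000]: F1=0 F2=1 -> F1&~F2 -> 0
  row 1 [0001]: F1=1 F2=1 -> F1&~F2 -> 0
  row 2 [0010]: F1=1 F2=1 -> F1&~F2 -> 0
  row 3 [0011]: F1=1 F2=1 -> F1&~F2 -> 0
  row 4 [0100]: F1=0 F2=1 -> F1&~F2 -> 0
  row 5 [0101]: F1=1 F2=1 -> F1&~F2 -> 0
  row 6 [0110]: F1=1 F2=1 -> F1&~F2 -> 0
  row 7 [0111]: F1=1 F2=1 -> F1&~F2 -> 0
  row 8 [1000]: F1=0 F2=1 -> F1&~F2 -> 0
  row 9 [1001]: F1=0 F2=1 -> F1&~F2 -> 0
  row 10 [1010]: F1=0 F2=1 -> F1&~F2 -> 0
  row 11 [1011]: F1=0 F2=1 -> F1&~F2 -> 0
  row 12 [1100]: F1=0 F2=1 -> F1&~F2 -> 0
  row 13 [1101]: F1=0 F2=1 -> F1&~F2 -> 0
  row 14 [1110]: F1=0 F2=1 -> F1&~F2 -> 0
  row 15 [1111]: F1=0 F2=1 -> F1&~F2 -> 0
Full result column, 4 rows per line (u,v fixed per line; w,z runs 00..11 left to right):
  rows 0-3 [u,v=00]: 0000  = hex 0
  rows 4-7 [u,v=01]: 0000  = hex 0
  rows 8-11 [u,v=10]: 0000  = hex 0
  rows 12-15 [u,v=11]: 0000  = hex 0
Counterexample vector (row 0 .. row 15) = 0000000000000000
Output column grouped in 4s = 0000 0000 0000 0000 = 0x0000
Convert to decimal digit by digit (value = value*16 + digit):
  0 -> 0
  0*16 + 0 = 0
  0*16 + 0 = 0
  0*16 + 0 = 0
Decimal = 0

0


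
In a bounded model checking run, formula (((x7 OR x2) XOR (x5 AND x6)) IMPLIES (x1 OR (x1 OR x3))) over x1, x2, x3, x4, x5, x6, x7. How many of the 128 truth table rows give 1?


Formula: (((x7 OR x2) XOR (x5 AND x6)) IMPLIES (x1 OR (x1 OR x3))) over 7 vars (128 rows)
Evaluate each row (x1, x2, x3, x4, x5, x6, x7 as bits, MSB first):
  row 0 [0000000]: (((0 OR 0) XOR (0 AND 0)) IMPLIES (0 OR (0 OR 0))) -> 1
  row 1 [0000001]: (((1 OR 0) XOR (0 AND 0)) IMPLIES (0 OR (0 OR 0))) -> 0
  row 2 [0000010]: (((0 OR 0) XOR (0 AND 1)) IMPLIES (0 OR (0 OR 0))) -> 1
  row 3 [0000011]: (((1 OR 0) XOR (0 AND 1)) IMPLIES (0 OR (0 OR 0))) -> 0
  row 4 [0000100]: (((0 OR 0) XOR (1 AND 0)) IMPLIES (0 OR (0 OR 0))) -> 1
  (every remaining row is evaluated the same way; all 128 results are listed next)
Full result column, 8 rows per line (x1,x2,x3,x4 fixed per line; x5,x6,x7 runs 000..111 left to right):
  rows 0-7 [x1,x2,x3,x4=0000]: 10101001  (ones: 4)
  rows 8-15 [x1,x2,x3,x4=0001]: 10101001  (ones: 4)
  rows 16-23 [x1,x2,x3,x4=0010]: 11111111  (ones: 8)
  rows 24-31 [x1,x2,x3,x4=0011]: 11111111  (ones: 8)
  rows 32-39 [x1,x2,x3,x4=0100]: 00000011  (ones: 2)
  rows 40-47 [x1,x2,x3,x4=0101]: 00000011  (ones: 2)
  rows 48-55 [x1,x2,x3,x4=0110]: 11111111  (ones: 8)
  rows 56-63 [x1,x2,x3,x4=0111]: 11111111  (ones: 8)
  rows 64-71 [x1,x2,x3,x4=1000]: 11111111  (ones: 8)
  rows 72-79 [x1,x2,x3,x4=1001]: 11111111  (ones: 8)
  rows 80-87 [x1,x2,x3,x4=1010]: 11111111  (ones: 8)
  rows 88-95 [x1,x2,x3,x4=1011]: 11111111  (ones: 8)
  rows 96-103 [x1,x2,x3,x4=1100]: 11111111  (ones: 8)
  rows 104-111 [x1,x2,x3,x4=1101]: 11111111  (ones: 8)
  rows 112-119 [x1,x2,x3,x4=1110]: 11111111  (ones: 8)
  rows 120-127 [x1,x2,x3,x4=1111]: 11111111  (ones: 8)
Count of 1-rows = 4+4+8+8+2+2+8+8+8+8+8+8+8+8+8+8 = 108

108


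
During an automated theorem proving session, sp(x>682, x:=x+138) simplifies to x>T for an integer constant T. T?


Formula: sp(P, x:=E) = exists old_x. (x = E[old_x/x]) AND P[old_x/x] (old_x is the value of x before the assignment; eliminate old_x by solving x = E[old_x/x] for old_x)
Step 1: Precondition P: x>682, i.e. old_x > 682
Step 2: Assignment gives x = old_x + 138, so old_x = x - 138
Step 3: Substitute into P: x - 138 > 682
Step 4: Simplify: x > 682+138 = 820

820


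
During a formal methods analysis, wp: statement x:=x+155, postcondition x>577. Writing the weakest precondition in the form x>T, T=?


Formula: wp(x:=E, P) = P[E/x] (substitute E for x in postcondition)
Step 1: Postcondition: x>577
Step 2: Substitute x+155 for x: x+155>577
Step 3: Solve for x: x > 577-155 = 422

422


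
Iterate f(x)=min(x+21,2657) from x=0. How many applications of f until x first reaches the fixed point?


Step 1: x=0, cap=2657, increment=21
Step 2: x grows by 21 each step until capped at 2657; fixed point is x=2657
Step 3: iterations = ceil(2657/21) = 127

127


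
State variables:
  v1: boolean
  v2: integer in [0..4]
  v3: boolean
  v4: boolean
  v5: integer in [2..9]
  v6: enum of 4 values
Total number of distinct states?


State space = product of domain sizes of all variables.
Domain sizes:
  v1 (boolean): 2
  v2 (integer in [0..4]): 5
  v3 (boolean): 2
  v4 (boolean): 2
  v5 (integer in [2..9]): 8
  v6 (enum of 4 values): 4
Product = 2 * 5 * 2 * 2 * 8 * 4 = 1280

1280


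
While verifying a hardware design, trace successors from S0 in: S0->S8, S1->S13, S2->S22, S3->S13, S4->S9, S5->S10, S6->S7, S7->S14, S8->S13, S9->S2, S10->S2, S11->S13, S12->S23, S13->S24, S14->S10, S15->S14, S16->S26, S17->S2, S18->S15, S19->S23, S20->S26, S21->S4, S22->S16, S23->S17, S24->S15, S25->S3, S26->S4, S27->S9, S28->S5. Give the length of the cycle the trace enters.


Trace from S0 until a state repeats:
  S0 -> S8 -> S13 -> S24 -> S15 -> S14 -> S10 -> S2 -> S22 -> S16 -> S26 -> S4 -> S9 -> S2
S2 first seen at step 7, revisited at step 13.
Cycle length = 13 - 7 = 6

6


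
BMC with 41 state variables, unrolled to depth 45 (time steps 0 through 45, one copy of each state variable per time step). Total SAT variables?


BMC unrolls to depth k, creating one copy of each state var for steps 0..k.
Step count = 45 + 1 = 46 (steps 0 through 45)
Vars per step = 41
Total = 41 * 46 = 1886

1886


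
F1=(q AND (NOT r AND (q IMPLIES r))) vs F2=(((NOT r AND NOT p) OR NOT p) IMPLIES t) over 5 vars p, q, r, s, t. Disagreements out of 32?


F1 = (q AND (NOT r AND (q IMPLIES r)))
F2 = (((NOT r AND NOT p) OR NOT p) IMPLIES t)
Evaluate both on each of 32 rows (bits = p,q,r,s,t):
  row 0 [00000]: F1=0 F2=0 -> 0
  row 1 [00001]: F1=0 F2=1 (differ) -> 1
  row 2 [00010]: F1=0 F2=0 -> 0
  row 3 [00011]: F1=0 F2=1 (differ) -> 1
  row 4 [00100]: F1=0 F2=0 -> 0
  row 5 [00101]: F1=0 F2=1 (differ) -> 1
  row 6 [00110]: F1=0 F2=0 -> 0
  row 7 [00111]: F1=0 F2=1 (differ) -> 1
  row 8 [01000]: F1=0 F2=0 -> 0
  row 9 [01001]: F1=0 F2=1 (differ) -> 1
  row 10 [01010]: F1=0 F2=0 -> 0
  row 11 [01011]: F1=0 F2=1 (differ) -> 1
  row 12 [01100]: F1=0 F2=0 -> 0
  row 13 [01101]: F1=0 F2=1 (differ) -> 1
  row 14 [01110]: F1=0 F2=0 -> 0
  row 15 [01111]: F1=0 F2=1 (differ) -> 1
  row 16 [10000]: F1=0 F2=1 (differ) -> 1
  row 17 [10001]: F1=0 F2=1 (differ) -> 1
  row 18 [10010]: F1=0 F2=1 (differ) -> 1
  row 19 [10011]: F1=0 F2=1 (differ) -> 1
  row 20 [10100]: F1=0 F2=1 (differ) -> 1
  row 21 [10101]: F1=0 F2=1 (differ) -> 1
  row 22 [10110]: F1=0 F2=1 (differ) -> 1
  row 23 [10111]: F1=0 F2=1 (differ) -> 1
  row 24 [11000]: F1=0 F2=1 (differ) -> 1
  row 25 [11001]: F1=0 F2=1 (differ) -> 1
  row 26 [11010]: F1=0 F2=1 (differ) -> 1
  row 27 [11011]: F1=0 F2=1 (differ) -> 1
  row 28 [11100]: F1=0 F2=1 (differ) -> 1
  row 29 [11101]: F1=0 F2=1 (differ) -> 1
  row 30 [11110]: F1=0 F2=1 (differ) -> 1
  row 31 [11111]: F1=0 F2=1 (differ) -> 1
Full result column, 8 rows per line (p,q fixed per line; r,s,t runs 000..111 left to right):
  rows 0-7 [p,q=00]: 01010101  (ones: 4)
  rows 8-15 [p,q=01]: 01010101  (ones: 4)
  rows 16-23 [p,q=10]: 11111111  (ones: 8)
  rows 24-31 [p,q=11]: 11111111  (ones: 8)
Disagreements = 4+4+8+8 = 24

24


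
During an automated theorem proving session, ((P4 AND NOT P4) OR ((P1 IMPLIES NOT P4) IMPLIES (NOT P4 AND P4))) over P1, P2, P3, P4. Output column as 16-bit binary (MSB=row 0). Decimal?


Formula: ((P4 AND NOT P4) OR ((P1 IMPLIES NOT P4) IMPLIES (NOT P4 AND P4))) over P1, P2, P3, P4 (16 rows)
Evaluate each row (bits = P1,P2,P3,P4, MSB first):
  row 0 [0000]: ((0 AND NOT 0) OR ((0 IMPLIES NOT 0) IMPLIES (NOT 0 AND 0))) -> 0
  row 1 [0001]: ((1 AND NOT 1) OR ((0 IMPLIES NOT 1) IMPLIES (NOT 1 AND 1))) -> 0
  row 2 [0010]: ((0 AND NOT 0) OR ((0 IMPLIES NOT 0) IMPLIES (NOT 0 AND 0))) -> 0
  row 3 [0011]: ((1 AND NOT 1) OR ((0 IMPLIES NOT 1) IMPLIES (NOT 1 AND 1))) -> 0
  row 4 [0100]: ((0 AND NOT 0) OR ((0 IMPLIES NOT 0) IMPLIES (NOT 0 AND 0))) -> 0
  row 5 [0101]: ((1 AND NOT 1) OR ((0 IMPLIES NOT 1) IMPLIES (NOT 1 AND 1))) -> 0
  row 6 [0110]: ((0 AND NOT 0) OR ((0 IMPLIES NOT 0) IMPLIES (NOT 0 AND 0))) -> 0
  row 7 [0111]: ((1 AND NOT 1) OR ((0 IMPLIES NOT 1) IMPLIES (NOT 1 AND 1))) -> 0
  row 8 [1000]: ((0 AND NOT 0) OR ((1 IMPLIES NOT 0) IMPLIES (NOT 0 AND 0))) -> 0
  row 9 [1001]: ((1 AND NOT 1) OR ((1 IMPLIES NOT 1) IMPLIES (NOT 1 AND 1))) -> 1
  row 10 [1010]: ((0 AND NOT 0) OR ((1 IMPLIES NOT 0) IMPLIES (NOT 0 AND 0))) -> 0
  row 11 [1011]: ((1 AND NOT 1) OR ((1 IMPLIES NOT 1) IMPLIES (NOT 1 AND 1))) -> 1
  row 12 [1100]: ((0 AND NOT 0) OR ((1 IMPLIES NOT 0) IMPLIES (NOT 0 AND 0))) -> 0
  row 13 [1101]: ((1 AND NOT 1) OR ((1 IMPLIES NOT 1) IMPLIES (NOT 1 AND 1))) -> 1
  row 14 [1110]: ((0 AND NOT 0) OR ((1 IMPLIES NOT 0) IMPLIES (NOT 0 AND 0))) -> 0
  row 15 [1111]: ((1 AND NOT 1) OR ((1 IMPLIES NOT 1) IMPLIES (NOT 1 AND 1))) -> 1
Full result column, 4 rows per line (P1,P2 fixed per line; P3,P4 runs 00..11 left to right):
  rows 0-3 [P1,P2=00]: 0000  = hex 0
  rows 4-7 [P1,P2=01]: 0000  = hex 0
  rows 8-11 [P1,P2=10]: 0101  = hex 5
  rows 12-15 [P1,P2=11]: 0101  = hex 5
Output column (row 0 .. row 15) = 0000000001010101
Output column grouped in 4s = 0000 0000 0101 0101 = 0x0055
Convert to decimal digit by digit (value = value*16 + digit):
  0 -> 0
  0*16 + 0 = 0
  0*16 + 5 = 5
  5*16 + 5 = 85
Decimal = 85

85


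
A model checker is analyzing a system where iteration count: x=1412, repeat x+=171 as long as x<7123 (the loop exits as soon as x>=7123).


Step 1: x goes from 1412 toward 7123 by 171; the body runs while x<7123, so iterations = ceil((bound-start)/step)
Step 2: Distance=5711
Step 3: ceil(5711/171)=34

34


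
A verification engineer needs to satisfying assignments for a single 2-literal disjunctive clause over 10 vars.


Step 1: Total=2^10=1024
Step 2: Unsat when all 2 false: 2^8=256
Step 3: Sat=1024-256=768

768


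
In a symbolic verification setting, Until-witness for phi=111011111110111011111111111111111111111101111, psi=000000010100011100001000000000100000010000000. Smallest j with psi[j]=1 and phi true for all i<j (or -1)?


(phi U psi) at 0: need smallest j with psi[j]=1 and phi[i]=1 for all i in [0,j).
Scan from step 0:
  step 0: phi=1, psi=0 -> continue
  step 1: phi=1, psi=0 -> continue
  step 2: phi=1, psi=0 -> continue
  step 3: phi=0 -> phi-prefix broken from here
  step 7: psi=1 but phi already failed -> not a witness
  step 9: psi=1 but phi already failed -> not a witness
  step 13: psi=1 but phi already failed -> not a witness
  step 14: psi=1 but phi already failed -> not a witness
  step 15: psi=1 but phi already failed -> not a witness
  step 20: psi=1 but phi already failed -> not a witness
  step 30: psi=1 but phi already failed -> not a witness
  step 37: psi=1 but phi already failed -> not a witness
  end of trace: no witness -> -1
Witness step = -1

-1


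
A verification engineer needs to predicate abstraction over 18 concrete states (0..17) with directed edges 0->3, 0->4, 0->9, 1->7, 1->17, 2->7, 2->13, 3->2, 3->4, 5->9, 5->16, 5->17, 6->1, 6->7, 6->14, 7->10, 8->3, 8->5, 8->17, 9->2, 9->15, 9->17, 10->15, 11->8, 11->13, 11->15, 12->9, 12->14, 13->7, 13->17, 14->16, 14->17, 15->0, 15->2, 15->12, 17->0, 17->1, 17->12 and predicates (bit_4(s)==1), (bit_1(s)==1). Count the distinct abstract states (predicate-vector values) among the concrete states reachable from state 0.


BFS from 0:
Concrete reachable: {0, 1, 2, 3, 4, 7, 9, 10, 12, 13, 14, 15, 16, 17}
Abstract via predicates (bit_4(s)==1), (bit_1(s)==1):
  (0,0) <- {0, 1, 4, 9, 12, 13}
  (0,1) <- {2, 3, 7, 10, 14, 15}
  (1,0) <- {16, 17}
Distinct abstract states = 3

3


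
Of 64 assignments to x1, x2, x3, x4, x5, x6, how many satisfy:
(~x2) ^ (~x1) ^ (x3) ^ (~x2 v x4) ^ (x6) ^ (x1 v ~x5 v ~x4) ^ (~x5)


CNF with 7 clauses over 6 vars (64 assignments).
An assignment satisfies CNF iff every clause has >=1 true literal.
Check each row (bits = x1,x2,x3,x4,x5,x6; clause T/F shown):
  row 0 [000000]: clauses=TTFTFTT -> 0
  row 1 [000001]: clauses=TTFTTTT -> 0
  row 2 [000010]: clauses=TTFTFTF -> 0
  row 3 [000011]: clauses=TTFTTTF -> 0
  row 4 [000100]: clauses=TTFTFTT -> 0
  (every remaining row is evaluated the same way; all 64 results are listed next)
Full result column, 8 rows per line (x1,x2,x3 fixed per line; x4,x5,x6 runs 000..111 left to right):
  rows 0-7 [x1,x2,x3=000]: 00000000  (ones: 0)
  rows 8-15 [x1,x2,x3=001]: 01000100  (ones: 2)
  rows 16-23 [x1,x2,x3=010]: 00000000  (ones: 0)
  rows 24-31 [x1,x2,x3=011]: 00000000  (ones: 0)
  rows 32-39 [x1,x2,x3=100]: 00000000  (ones: 0)
  rows 40-47 [x1,x2,x3=101]: 00000000  (ones: 0)
  rows 48-55 [x1,x2,x3=110]: 00000000  (ones: 0)
  rows 56-63 [x1,x2,x3=111]: 00000000  (ones: 0)
Satisfying assignments = 0+2+0+0+0+0+0+0 = 2

2


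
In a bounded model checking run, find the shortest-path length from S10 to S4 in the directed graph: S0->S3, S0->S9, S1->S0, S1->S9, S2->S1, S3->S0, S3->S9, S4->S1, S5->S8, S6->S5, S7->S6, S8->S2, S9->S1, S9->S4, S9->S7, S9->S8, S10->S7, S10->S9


BFS layer-by-layer from S10:
  dist 0: {S10}
  dist 1: {S7, S9}
  dist 2: {S1, S4, S6, S8}
  -> S4 reached at distance 2
Shortest path length = 2

2


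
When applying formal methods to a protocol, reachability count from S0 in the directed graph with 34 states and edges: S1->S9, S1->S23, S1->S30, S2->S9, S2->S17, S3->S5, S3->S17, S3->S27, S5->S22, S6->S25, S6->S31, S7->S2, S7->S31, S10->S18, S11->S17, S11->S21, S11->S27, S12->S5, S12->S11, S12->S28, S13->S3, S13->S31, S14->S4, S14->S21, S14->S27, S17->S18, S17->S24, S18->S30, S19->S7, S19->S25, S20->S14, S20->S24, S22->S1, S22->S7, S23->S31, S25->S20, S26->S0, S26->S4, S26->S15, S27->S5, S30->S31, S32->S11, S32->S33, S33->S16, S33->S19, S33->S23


BFS from S0:
  layer 0: {S0}
Reachable set: {S0}
Count = 1

1


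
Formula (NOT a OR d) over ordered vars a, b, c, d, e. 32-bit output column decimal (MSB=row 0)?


Formula: (NOT a OR d) over a, b, c, d, e (32 rows)
Evaluate each row (bits = a,b,c,d,e, MSB first):
  row 0 [00000]: (NOT 0 OR 0) -> 1
  row 1 [00001]: (NOT 0 OR 0) -> 1
  row 2 [00010]: (NOT 0 OR 1) -> 1
  row 3 [00011]: (NOT 0 OR 1) -> 1
  row 4 [00100]: (NOT 0 OR 0) -> 1
  row 5 [00101]: (NOT 0 OR 0) -> 1
  row 6 [00110]: (NOT 0 OR 1) -> 1
  row 7 [00111]: (NOT 0 OR 1) -> 1
  row 8 [01000]: (NOT 0 OR 0) -> 1
  row 9 [01001]: (NOT 0 OR 0) -> 1
  row 10 [01010]: (NOT 0 OR 1) -> 1
  row 11 [01011]: (NOT 0 OR 1) -> 1
  row 12 [01100]: (NOT 0 OR 0) -> 1
  row 13 [01101]: (NOT 0 OR 0) -> 1
  row 14 [01110]: (NOT 0 OR 1) -> 1
  row 15 [01111]: (NOT 0 OR 1) -> 1
  row 16 [10000]: (NOT 1 OR 0) -> 0
  row 17 [10001]: (NOT 1 OR 0) -> 0
  row 18 [10010]: (NOT 1 OR 1) -> 1
  row 19 [10011]: (NOT 1 OR 1) -> 1
  row 20 [10100]: (NOT 1 OR 0) -> 0
  row 21 [10101]: (NOT 1 OR 0) -> 0
  row 22 [10110]: (NOT 1 OR 1) -> 1
  row 23 [10111]: (NOT 1 OR 1) -> 1
  row 24 [11000]: (NOT 1 OR 0) -> 0
  row 25 [11001]: (NOT 1 OR 0) -> 0
  row 26 [11010]: (NOT 1 OR 1) -> 1
  row 27 [11011]: (NOT 1 OR 1) -> 1
  row 28 [11100]: (NOT 1 OR 0) -> 0
  row 29 [11101]: (NOT 1 OR 0) -> 0
  row 30 [11110]: (NOT 1 OR 1) -> 1
  row 31 [11111]: (NOT 1 OR 1) -> 1
Full result column, 4 rows per line (a,b,c fixed per line; d,e runs 00..11 left to right):
  rows 0-3 [a,b,c=000]: 1111  = hex F
  rows 4-7 [a,b,c=001]: 1111  = hex F
  rows 8-11 [a,b,c=010]: 1111  = hex F
  rows 12-15 [a,b,c=011]: 1111  = hex F
  rows 16-19 [a,b,c=100]: 0011  = hex 3
  rows 20-23 [a,b,c=101]: 0011  = hex 3
  rows 24-27 [a,b,c=110]: 0011  = hex 3
  rows 28-31 [a,b,c=111]: 0011  = hex 3
Output column (row 0 .. row 31) = 11111111111111110011001100110011
Output column grouped in 4s = 1111 1111 1111 1111 0011 0011 0011 0011 = 0xFFFF3333
Convert to decimal digit by digit (value = value*16 + digit):
  F -> 15
  15*16 + 15 (F) = 255
  255*16 + 15 (F) = 4095
  4095*16 + 15 (F) = 65535
  65535*16 + 3 = 1048563
  1048563*16 + 3 = 16777011
  16777011*16 + 3 = 268432179
  268432179*16 + 3 = 4294914867
Decimal = 4294914867

4294914867


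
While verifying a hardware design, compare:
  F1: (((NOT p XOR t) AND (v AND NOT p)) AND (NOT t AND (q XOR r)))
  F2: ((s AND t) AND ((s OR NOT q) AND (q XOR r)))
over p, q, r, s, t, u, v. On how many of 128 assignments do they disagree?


F1 = (((NOT p XOR t) AND (v AND NOT p)) AND (NOT t AND (q XOR r)))
F2 = ((s AND t) AND ((s OR NOT q) AND (q XOR r)))
Evaluate both on each of 128 rows (bits = p,q,r,s,t,u,v):
  row 0 [0000000]: F1=0 F2=0 -> 0
  row 1 [0000001]: F1=0 F2=0 -> 0
  row 2 [0000010]: F1=0 F2=0 -> 0
  row 3 [0000011]: F1=0 F2=0 -> 0
  row 4 [0000100]: F1=0 F2=0 -> 0
  (every remaining row is evaluated the same way; all 128 results are listed next)
Full result column, 8 rows per line (p,q,r,s fixed per line; t,u,v runs 000..111 left to right):
  rows 0-7 [p,q,r,s=0000]: 00000000  (ones: 0)
  rows 8-15 [p,q,r,s=0001]: 00000000  (ones: 0)
  rows 16-23 [p,q,r,s=0010]: 01010000  (ones: 2)
  rows 24-31 [p,q,r,s=0011]: 01011111  (ones: 6)
  rows 32-39 [p,q,r,s=0100]: 01010000  (ones: 2)
  rows 40-47 [p,q,r,s=0101]: 01011111  (ones: 6)
  rows 48-55 [p,q,r,s=0110]: 00000000  (ones: 0)
  rows 56-63 [p,q,r,s=0111]: 00000000  (ones: 0)
  rows 64-71 [p,q,r,s=1000]: 00000000  (ones: 0)
  rows 72-79 [p,q,r,s=1001]: 00000000  (ones: 0)
  rows 80-87 [p,q,r,s=1010]: 00000000  (ones: 0)
  rows 88-95 [p,q,r,s=1011]: 00001111  (ones: 4)
  rows 96-103 [p,q,r,s=1100]: 00000000  (ones: 0)
  rows 104-111 [p,q,r,s=1101]: 00001111  (ones: 4)
  rows 112-119 [p,q,r,s=1110]: 00000000  (ones: 0)
  rows 120-127 [p,q,r,s=1111]: 00000000  (ones: 0)
Disagreements = 0+0+2+6+2+6+0+0+0+0+0+4+0+4+0+0 = 24

24


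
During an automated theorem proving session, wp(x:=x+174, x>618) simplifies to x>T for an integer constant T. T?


Formula: wp(x:=E, P) = P[E/x] (substitute E for x in postcondition)
Step 1: Postcondition: x>618
Step 2: Substitute x+174 for x: x+174>618
Step 3: Solve for x: x > 618-174 = 444

444


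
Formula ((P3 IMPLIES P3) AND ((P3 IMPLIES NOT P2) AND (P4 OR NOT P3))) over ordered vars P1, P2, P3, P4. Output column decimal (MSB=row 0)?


Formula: ((P3 IMPLIES P3) AND ((P3 IMPLIES NOT P2) AND (P4 OR NOT P3))) over P1, P2, P3, P4 (16 rows)
Evaluate each row (bits = P1,P2,P3,P4, MSB first):
  row 0 [0000]: ((0 IMPLIES 0) AND ((0 IMPLIES NOT 0) AND (0 OR NOT 0))) -> 1
  row 1 [0001]: ((0 IMPLIES 0) AND ((0 IMPLIES NOT 0) AND (1 OR NOT 0))) -> 1
  row 2 [0010]: ((1 IMPLIES 1) AND ((1 IMPLIES NOT 0) AND (0 OR NOT 1))) -> 0
  row 3 [0011]: ((1 IMPLIES 1) AND ((1 IMPLIES NOT 0) AND (1 OR NOT 1))) -> 1
  row 4 [0100]: ((0 IMPLIES 0) AND ((0 IMPLIES NOT 1) AND (0 OR NOT 0))) -> 1
  row 5 [0101]: ((0 IMPLIES 0) AND ((0 IMPLIES NOT 1) AND (1 OR NOT 0))) -> 1
  row 6 [0110]: ((1 IMPLIES 1) AND ((1 IMPLIES NOT 1) AND (0 OR NOT 1))) -> 0
  row 7 [0111]: ((1 IMPLIES 1) AND ((1 IMPLIES NOT 1) AND (1 OR NOT 1))) -> 0
  row 8 [1000]: ((0 IMPLIES 0) AND ((0 IMPLIES NOT 0) AND (0 OR NOT 0))) -> 1
  row 9 [1001]: ((0 IMPLIES 0) AND ((0 IMPLIES NOT 0) AND (1 OR NOT 0))) -> 1
  row 10 [1010]: ((1 IMPLIES 1) AND ((1 IMPLIES NOT 0) AND (0 OR NOT 1))) -> 0
  row 11 [1011]: ((1 IMPLIES 1) AND ((1 IMPLIES NOT 0) AND (1 OR NOT 1))) -> 1
  row 12 [1100]: ((0 IMPLIES 0) AND ((0 IMPLIES NOT 1) AND (0 OR NOT 0))) -> 1
  row 13 [1101]: ((0 IMPLIES 0) AND ((0 IMPLIES NOT 1) AND (1 OR NOT 0))) -> 1
  row 14 [1110]: ((1 IMPLIES 1) AND ((1 IMPLIES NOT 1) AND (0 OR NOT 1))) -> 0
  row 15 [1111]: ((1 IMPLIES 1) AND ((1 IMPLIES NOT 1) AND (1 OR NOT 1))) -> 0
Full result column, 4 rows per line (P1,P2 fixed per line; P3,P4 runs 00..11 left to right):
  rows 0-3 [P1,P2=00]: 1101  = hex D
  rows 4-7 [P1,P2=01]: 1100  = hex C
  rows 8-11 [P1,P2=10]: 1101  = hex D
  rows 12-15 [P1,P2=11]: 1100  = hex C
Output column (row 0 .. row 15) = 1101110011011100
Output column grouped in 4s = 1101 1100 1101 1100 = 0xDCDC
Convert to decimal digit by digit (value = value*16 + digit):
  D -> 13
  13*16 + 12 (C) = 220
  220*16 + 13 (D) = 3533
  3533*16 + 12 (C) = 56540
Decimal = 56540

56540


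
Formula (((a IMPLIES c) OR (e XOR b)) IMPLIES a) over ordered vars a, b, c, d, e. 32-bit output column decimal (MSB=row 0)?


Formula: (((a IMPLIES c) OR (e XOR b)) IMPLIES a) over a, b, c, d, e (32 rows)
Evaluate each row (bits = a,b,c,d,e, MSB first):
  row 0 [00000]: (((0 IMPLIES 0) OR (0 XOR 0)) IMPLIES 0) -> 0
  row 1 [00001]: (((0 IMPLIES 0) OR (1 XOR 0)) IMPLIES 0) -> 0
  row 2 [00010]: (((0 IMPLIES 0) OR (0 XOR 0)) IMPLIES 0) -> 0
  row 3 [00011]: (((0 IMPLIES 0) OR (1 XOR 0)) IMPLIES 0) -> 0
  row 4 [00100]: (((0 IMPLIES 1) OR (0 XOR 0)) IMPLIES 0) -> 0
  row 5 [00101]: (((0 IMPLIES 1) OR (1 XOR 0)) IMPLIES 0) -> 0
  row 6 [00110]: (((0 IMPLIES 1) OR (0 XOR 0)) IMPLIES 0) -> 0
  row 7 [00111]: (((0 IMPLIES 1) OR (1 XOR 0)) IMPLIES 0) -> 0
  row 8 [01000]: (((0 IMPLIES 0) OR (0 XOR 1)) IMPLIES 0) -> 0
  row 9 [01001]: (((0 IMPLIES 0) OR (1 XOR 1)) IMPLIES 0) -> 0
  row 10 [01010]: (((0 IMPLIES 0) OR (0 XOR 1)) IMPLIES 0) -> 0
  row 11 [01011]: (((0 IMPLIES 0) OR (1 XOR 1)) IMPLIES 0) -> 0
  row 12 [01100]: (((0 IMPLIES 1) OR (0 XOR 1)) IMPLIES 0) -> 0
  row 13 [01101]: (((0 IMPLIES 1) OR (1 XOR 1)) IMPLIES 0) -> 0
  row 14 [01110]: (((0 IMPLIES 1) OR (0 XOR 1)) IMPLIES 0) -> 0
  row 15 [01111]: (((0 IMPLIES 1) OR (1 XOR 1)) IMPLIES 0) -> 0
  row 16 [10000]: (((1 IMPLIES 0) OR (0 XOR 0)) IMPLIES 1) -> 1
  row 17 [10001]: (((1 IMPLIES 0) OR (1 XOR 0)) IMPLIES 1) -> 1
  row 18 [10010]: (((1 IMPLIES 0) OR (0 XOR 0)) IMPLIES 1) -> 1
  row 19 [10011]: (((1 IMPLIES 0) OR (1 XOR 0)) IMPLIES 1) -> 1
  row 20 [10100]: (((1 IMPLIES 1) OR (0 XOR 0)) IMPLIES 1) -> 1
  row 21 [10101]: (((1 IMPLIES 1) OR (1 XOR 0)) IMPLIES 1) -> 1
  row 22 [10110]: (((1 IMPLIES 1) OR (0 XOR 0)) IMPLIES 1) -> 1
  row 23 [10111]: (((1 IMPLIES 1) OR (1 XOR 0)) IMPLIES 1) -> 1
  row 24 [11000]: (((1 IMPLIES 0) OR (0 XOR 1)) IMPLIES 1) -> 1
  row 25 [11001]: (((1 IMPLIES 0) OR (1 XOR 1)) IMPLIES 1) -> 1
  row 26 [11010]: (((1 IMPLIES 0) OR (0 XOR 1)) IMPLIES 1) -> 1
  row 27 [11011]: (((1 IMPLIES 0) OR (1 XOR 1)) IMPLIES 1) -> 1
  row 28 [11100]: (((1 IMPLIES 1) OR (0 XOR 1)) IMPLIES 1) -> 1
  row 29 [11101]: (((1 IMPLIES 1) OR (1 XOR 1)) IMPLIES 1) -> 1
  row 30 [11110]: (((1 IMPLIES 1) OR (0 XOR 1)) IMPLIES 1) -> 1
  row 31 [11111]: (((1 IMPLIES 1) OR (1 XOR 1)) IMPLIES 1) -> 1
Full result column, 4 rows per line (a,b,c fixed per line; d,e runs 00..11 left to right):
  rows 0-3 [a,b,c=000]: 0000  = hex 0
  rows 4-7 [a,b,c=001]: 0000  = hex 0
  rows 8-11 [a,b,c=010]: 0000  = hex 0
  rows 12-15 [a,b,c=011]: 0000  = hex 0
  rows 16-19 [a,b,c=100]: 1111  = hex F
  rows 20-23 [a,b,c=101]: 1111  = hex F
  rows 24-27 [a,b,c=110]: 1111  = hex F
  rows 28-31 [a,b,c=111]: 1111  = hex F
Output column (row 0 .. row 31) = 00000000000000001111111111111111
Output column grouped in 4s = 0000 0000 0000 0000 1111 1111 1111 1111 = 0x0000FFFF
Convert to decimal digit by digit (value = value*16 + digit):
  0 -> 0
  0*16 + 0 = 0
  0*16 + 0 = 0
  0*16 + 0 = 0
  0*16 + 15 (F) = 15
  15*16 + 15 (F) = 255
  255*16 + 15 (F) = 4095
  4095*16 + 15 (F) = 65535
Decimal = 65535

65535
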